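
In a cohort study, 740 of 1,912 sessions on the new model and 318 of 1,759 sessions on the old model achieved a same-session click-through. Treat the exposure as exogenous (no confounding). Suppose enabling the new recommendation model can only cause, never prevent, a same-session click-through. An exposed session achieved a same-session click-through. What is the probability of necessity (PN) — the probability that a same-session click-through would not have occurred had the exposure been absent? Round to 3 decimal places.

PN ≈ 0.533

p₁ = P(outcome | exposed) = 740/1912 = 0.38703
p₀ = P(outcome | unexposed) = 318/1759 = 0.18078
Under exogeneity and monotonicity, PN = (p₁ − p₀) / p₁.
PN = (0.38703 − 0.18078) / 0.38703 = 0.20624 / 0.38703 ≈ 0.5329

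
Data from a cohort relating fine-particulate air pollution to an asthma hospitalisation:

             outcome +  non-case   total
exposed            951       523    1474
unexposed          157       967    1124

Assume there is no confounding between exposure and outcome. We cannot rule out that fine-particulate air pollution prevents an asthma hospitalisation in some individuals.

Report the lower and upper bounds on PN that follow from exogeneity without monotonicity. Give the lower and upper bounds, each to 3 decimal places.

p₁ = P(outcome | exposed) = 951/1474 = 0.64518
p₀ = P(outcome | unexposed) = 157/1124 = 0.13968
Under exogeneity alone the bounds on PN are max{0,(p₁−p₀)/p₁} ≤ PN ≤ min{1,(1−p₀)/p₁}.
  lower = (p₁ − p₀)/p₁ = 0.5055 / 0.64518 ≈ 0.7835
  upper = min{1, (1 − p₀)/p₁} = 0.86032 / 0.64518 ≈ 1.3335 → capped at 1

0.784 ≤ PN ≤ 1.000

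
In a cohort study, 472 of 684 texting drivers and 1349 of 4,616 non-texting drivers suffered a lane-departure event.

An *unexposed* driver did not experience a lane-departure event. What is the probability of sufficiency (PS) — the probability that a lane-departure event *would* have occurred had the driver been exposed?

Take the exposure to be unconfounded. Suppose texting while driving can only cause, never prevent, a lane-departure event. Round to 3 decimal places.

p₁ = P(outcome | exposed) = 472/684 = 0.69006
p₀ = P(outcome | unexposed) = 1349/4616 = 0.29224
Under exogeneity and monotonicity, PS = (p₁ − p₀) / (1 − p₀).
PS = (0.69006 − 0.29224) / (1 − 0.29224) = 0.39781 / 0.70776 ≈ 0.5621

PS ≈ 0.562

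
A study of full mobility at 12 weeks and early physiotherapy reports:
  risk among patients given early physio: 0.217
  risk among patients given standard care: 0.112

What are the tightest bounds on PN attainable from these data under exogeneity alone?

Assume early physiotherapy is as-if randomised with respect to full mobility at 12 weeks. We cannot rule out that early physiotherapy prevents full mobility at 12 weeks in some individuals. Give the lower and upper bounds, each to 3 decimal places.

0.484 ≤ PN ≤ 1.000

Let p₁ = 0.217, p₀ = 0.112.
Under exogeneity alone the bounds on PN are max{0,(p₁−p₀)/p₁} ≤ PN ≤ min{1,(1−p₀)/p₁}.
  lower = (p₁ − p₀)/p₁ = 0.105 / 0.217 ≈ 0.4839
  upper = min{1, (1 − p₀)/p₁} = 0.888 / 0.217 ≈ 4.0922 → capped at 1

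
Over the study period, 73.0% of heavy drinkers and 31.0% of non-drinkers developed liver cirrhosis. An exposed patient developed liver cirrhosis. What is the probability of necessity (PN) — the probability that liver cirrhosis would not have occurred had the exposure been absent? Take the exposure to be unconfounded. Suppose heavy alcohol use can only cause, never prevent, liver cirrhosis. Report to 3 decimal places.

PN ≈ 0.575

p₁ = 0.73, p₀ = 0.31.
Under exogeneity and monotonicity, PN = (p₁ − p₀) / p₁.
PN = (0.73 − 0.31) / 0.73 = 0.42 / 0.73 ≈ 0.5753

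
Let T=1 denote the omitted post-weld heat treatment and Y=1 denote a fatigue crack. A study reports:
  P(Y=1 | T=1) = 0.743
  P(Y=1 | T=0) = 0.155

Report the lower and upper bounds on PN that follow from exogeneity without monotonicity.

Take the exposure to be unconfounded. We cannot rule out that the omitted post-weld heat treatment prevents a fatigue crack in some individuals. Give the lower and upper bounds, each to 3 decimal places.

Let p₁ = 0.743, p₀ = 0.155.
Under exogeneity alone the bounds on PN are max{0,(p₁−p₀)/p₁} ≤ PN ≤ min{1,(1−p₀)/p₁}.
  lower = (p₁ − p₀)/p₁ = 0.588 / 0.743 ≈ 0.7914
  upper = min{1, (1 − p₀)/p₁} = 0.845 / 0.743 ≈ 1.1373 → capped at 1

0.791 ≤ PN ≤ 1.000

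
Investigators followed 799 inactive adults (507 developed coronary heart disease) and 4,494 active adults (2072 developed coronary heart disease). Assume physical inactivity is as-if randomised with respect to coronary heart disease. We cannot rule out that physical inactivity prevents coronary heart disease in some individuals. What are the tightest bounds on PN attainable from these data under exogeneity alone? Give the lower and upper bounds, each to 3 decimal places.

p₁ = P(outcome | exposed) = 507/799 = 0.63454
p₀ = P(outcome | unexposed) = 2072/4494 = 0.46106
Under exogeneity alone the bounds on PN are max{0,(p₁−p₀)/p₁} ≤ PN ≤ min{1,(1−p₀)/p₁}.
  lower = (p₁ − p₀)/p₁ = 0.17348 / 0.63454 ≈ 0.2734
  upper = min{1, (1 − p₀)/p₁} = 0.53894 / 0.63454 ≈ 0.8493

0.273 ≤ PN ≤ 0.849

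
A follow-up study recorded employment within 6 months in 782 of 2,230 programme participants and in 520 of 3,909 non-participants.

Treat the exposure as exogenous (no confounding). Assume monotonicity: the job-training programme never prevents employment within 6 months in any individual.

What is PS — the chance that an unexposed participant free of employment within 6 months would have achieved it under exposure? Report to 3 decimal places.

PS ≈ 0.251

p₁ = P(outcome | exposed) = 782/2230 = 0.35067
p₀ = P(outcome | unexposed) = 520/3909 = 0.13303
Under exogeneity and monotonicity, PS = (p₁ − p₀) / (1 − p₀).
PS = (0.35067 − 0.13303) / (1 − 0.13303) = 0.21765 / 0.86697 ≈ 0.2510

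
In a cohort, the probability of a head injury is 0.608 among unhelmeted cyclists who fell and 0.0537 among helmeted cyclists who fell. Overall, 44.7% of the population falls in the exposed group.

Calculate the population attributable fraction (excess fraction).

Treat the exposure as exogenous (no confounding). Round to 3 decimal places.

Let p₁ = 0.608, p₀ = 0.0537.
Overall risk P(Y=1) = π·p₁ + (1−π)·p₀ = 0.447×0.608 + 0.553×0.0537 = 0.30147.
Under exogeneity, PAF = [P(Y=1) − p₀] / P(Y=1).
PAF = (0.30147 − 0.0537) / 0.30147 ≈ 0.8219

PAF ≈ 0.822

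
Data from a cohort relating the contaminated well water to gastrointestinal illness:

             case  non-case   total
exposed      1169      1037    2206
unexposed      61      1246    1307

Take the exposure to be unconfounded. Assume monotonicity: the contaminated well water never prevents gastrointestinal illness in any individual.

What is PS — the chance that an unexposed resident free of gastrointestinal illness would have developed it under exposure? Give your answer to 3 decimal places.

p₁ = P(outcome | exposed) = 1169/2206 = 0.52992
p₀ = P(outcome | unexposed) = 61/1307 = 0.046672
Under exogeneity and monotonicity, PS = (p₁ − p₀) / (1 − p₀).
PS = (0.52992 − 0.046672) / (1 − 0.046672) = 0.48325 / 0.95333 ≈ 0.5069

PS ≈ 0.507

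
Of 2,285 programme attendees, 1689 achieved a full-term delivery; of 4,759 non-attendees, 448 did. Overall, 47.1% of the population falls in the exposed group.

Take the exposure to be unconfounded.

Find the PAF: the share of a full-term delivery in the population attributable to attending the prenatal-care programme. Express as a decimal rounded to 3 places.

PAF ≈ 0.763

p₁ = P(outcome | exposed) = 1689/2285 = 0.73917
p₀ = P(outcome | unexposed) = 448/4759 = 0.094137
Overall risk P(Y=1) = π·p₁ + (1−π)·p₀ = 0.471×0.73917 + 0.529×0.094137 = 0.39795.
Under exogeneity, PAF = [P(Y=1) − p₀] / P(Y=1).
PAF = (0.39795 − 0.094137) / 0.39795 ≈ 0.7634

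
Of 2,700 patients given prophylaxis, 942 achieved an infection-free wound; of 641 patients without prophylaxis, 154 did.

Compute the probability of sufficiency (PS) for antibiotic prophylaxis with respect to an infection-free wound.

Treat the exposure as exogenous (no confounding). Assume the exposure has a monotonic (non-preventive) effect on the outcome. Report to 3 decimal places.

p₁ = P(outcome | exposed) = 942/2700 = 0.34889
p₀ = P(outcome | unexposed) = 154/641 = 0.24025
Under exogeneity and monotonicity, PS = (p₁ − p₀) / (1 − p₀).
PS = (0.34889 − 0.24025) / (1 − 0.24025) = 0.10864 / 0.75975 ≈ 0.1430

PS ≈ 0.143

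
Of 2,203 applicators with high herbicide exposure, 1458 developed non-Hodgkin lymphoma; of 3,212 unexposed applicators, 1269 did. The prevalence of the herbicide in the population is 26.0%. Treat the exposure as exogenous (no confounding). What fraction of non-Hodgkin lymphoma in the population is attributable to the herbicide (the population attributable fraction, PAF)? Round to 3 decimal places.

PAF ≈ 0.149

p₁ = P(outcome | exposed) = 1458/2203 = 0.66182
p₀ = P(outcome | unexposed) = 1269/3212 = 0.39508
Overall risk P(Y=1) = π·p₁ + (1−π)·p₀ = 0.26×0.66182 + 0.74×0.39508 = 0.46443.
Under exogeneity, PAF = [P(Y=1) − p₀] / P(Y=1).
PAF = (0.46443 − 0.39508) / 0.46443 ≈ 0.1493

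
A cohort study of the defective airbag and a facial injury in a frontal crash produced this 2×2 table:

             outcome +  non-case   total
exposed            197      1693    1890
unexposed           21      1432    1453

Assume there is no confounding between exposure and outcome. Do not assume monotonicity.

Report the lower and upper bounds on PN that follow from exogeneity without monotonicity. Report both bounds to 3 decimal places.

p₁ = P(outcome | exposed) = 197/1890 = 0.10423
p₀ = P(outcome | unexposed) = 21/1453 = 0.014453
Under exogeneity alone the bounds on PN are max{0,(p₁−p₀)/p₁} ≤ PN ≤ min{1,(1−p₀)/p₁}.
  lower = (p₁ − p₀)/p₁ = 0.08978 / 0.10423 ≈ 0.8613
  upper = min{1, (1 − p₀)/p₁} = 0.98555 / 0.10423 ≈ 9.4552 → capped at 1

0.861 ≤ PN ≤ 1.000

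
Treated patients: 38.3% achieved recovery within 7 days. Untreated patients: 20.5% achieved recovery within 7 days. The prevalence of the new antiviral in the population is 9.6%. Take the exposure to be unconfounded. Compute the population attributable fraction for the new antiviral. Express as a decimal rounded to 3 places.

PAF ≈ 0.077

p₁ = 0.383, p₀ = 0.205.
Overall risk P(Y=1) = π·p₁ + (1−π)·p₀ = 0.096×0.383 + 0.904×0.205 = 0.22209.
Under exogeneity, PAF = [P(Y=1) − p₀] / P(Y=1).
PAF = (0.22209 − 0.205) / 0.22209 ≈ 0.0769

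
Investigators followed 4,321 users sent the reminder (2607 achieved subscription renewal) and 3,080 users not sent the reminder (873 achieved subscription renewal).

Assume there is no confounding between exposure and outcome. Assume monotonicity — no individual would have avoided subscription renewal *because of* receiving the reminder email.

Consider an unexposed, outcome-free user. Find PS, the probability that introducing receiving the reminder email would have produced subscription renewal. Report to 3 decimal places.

PS ≈ 0.446

p₁ = P(outcome | exposed) = 2607/4321 = 0.60333
p₀ = P(outcome | unexposed) = 873/3080 = 0.28344
Under exogeneity and monotonicity, PS = (p₁ − p₀) / (1 − p₀).
PS = (0.60333 − 0.28344) / (1 − 0.28344) = 0.31989 / 0.71656 ≈ 0.4464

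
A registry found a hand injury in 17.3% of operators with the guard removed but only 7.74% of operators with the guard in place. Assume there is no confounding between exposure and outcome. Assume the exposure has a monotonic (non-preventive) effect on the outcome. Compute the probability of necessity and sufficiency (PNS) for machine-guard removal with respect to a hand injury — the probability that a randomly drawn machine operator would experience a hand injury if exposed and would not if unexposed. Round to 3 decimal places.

p₁ = 0.173, p₀ = 0.0774.
Under exogeneity and monotonicity, PNS = p₁ − p₀.
PNS = 0.173 − 0.0774 = 0.0956

PNS ≈ 0.096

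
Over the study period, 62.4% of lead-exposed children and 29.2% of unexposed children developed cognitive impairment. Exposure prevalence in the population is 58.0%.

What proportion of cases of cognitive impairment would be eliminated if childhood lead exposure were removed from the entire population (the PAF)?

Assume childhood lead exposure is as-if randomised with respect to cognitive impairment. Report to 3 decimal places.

PAF ≈ 0.397

p₁ = 0.624, p₀ = 0.292.
Overall risk P(Y=1) = π·p₁ + (1−π)·p₀ = 0.58×0.624 + 0.42×0.292 = 0.48456.
Under exogeneity, PAF = [P(Y=1) − p₀] / P(Y=1).
PAF = (0.48456 − 0.292) / 0.48456 ≈ 0.3974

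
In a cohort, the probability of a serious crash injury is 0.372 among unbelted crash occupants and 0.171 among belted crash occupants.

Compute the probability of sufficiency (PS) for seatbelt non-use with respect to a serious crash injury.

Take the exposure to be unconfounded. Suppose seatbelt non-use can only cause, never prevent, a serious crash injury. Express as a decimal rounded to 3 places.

PS ≈ 0.242

Let p₁ = 0.372, p₀ = 0.171.
Under exogeneity and monotonicity, PS = (p₁ − p₀) / (1 − p₀).
PS = (0.372 − 0.171) / (1 − 0.171) = 0.201 / 0.829 ≈ 0.2425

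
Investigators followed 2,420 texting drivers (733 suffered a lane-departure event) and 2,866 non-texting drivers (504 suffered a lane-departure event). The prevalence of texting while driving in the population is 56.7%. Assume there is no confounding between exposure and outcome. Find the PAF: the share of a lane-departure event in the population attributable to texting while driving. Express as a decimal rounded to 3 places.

p₁ = P(outcome | exposed) = 733/2420 = 0.30289
p₀ = P(outcome | unexposed) = 504/2866 = 0.17585
Overall risk P(Y=1) = π·p₁ + (1−π)·p₀ = 0.567×0.30289 + 0.433×0.17585 = 0.24789.
Under exogeneity, PAF = [P(Y=1) − p₀] / P(Y=1).
PAF = (0.24789 − 0.17585) / 0.24789 ≈ 0.2906

PAF ≈ 0.291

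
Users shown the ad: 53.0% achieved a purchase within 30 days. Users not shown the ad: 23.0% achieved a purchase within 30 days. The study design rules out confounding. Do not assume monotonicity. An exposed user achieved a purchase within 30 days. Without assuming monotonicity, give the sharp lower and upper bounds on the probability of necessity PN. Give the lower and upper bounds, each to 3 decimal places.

0.566 ≤ PN ≤ 1.000

p₁ = 0.53, p₀ = 0.23.
Under exogeneity alone the bounds on PN are max{0,(p₁−p₀)/p₁} ≤ PN ≤ min{1,(1−p₀)/p₁}.
  lower = (p₁ − p₀)/p₁ = 0.3 / 0.53 ≈ 0.5660
  upper = min{1, (1 − p₀)/p₁} = 0.77 / 0.53 ≈ 1.4528 → capped at 1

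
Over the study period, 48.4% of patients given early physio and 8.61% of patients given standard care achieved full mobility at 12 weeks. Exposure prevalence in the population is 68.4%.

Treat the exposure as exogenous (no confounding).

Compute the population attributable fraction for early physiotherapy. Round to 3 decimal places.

p₁ = 0.484, p₀ = 0.0861.
Overall risk P(Y=1) = π·p₁ + (1−π)·p₀ = 0.684×0.484 + 0.316×0.0861 = 0.35826.
Under exogeneity, PAF = [P(Y=1) − p₀] / P(Y=1).
PAF = (0.35826 − 0.0861) / 0.35826 ≈ 0.7597

PAF ≈ 0.760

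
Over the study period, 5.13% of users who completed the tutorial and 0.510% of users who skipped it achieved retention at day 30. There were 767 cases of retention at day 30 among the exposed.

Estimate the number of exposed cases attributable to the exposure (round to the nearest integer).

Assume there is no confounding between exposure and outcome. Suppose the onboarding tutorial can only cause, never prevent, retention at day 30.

about 691 cases

p₁ = 0.0513, p₀ = 0.0051.
PN = (p₁ − p₀)/p₁ = (0.0513 − 0.0051) / 0.0513 ≈ 0.90058.
Attributable cases ≈ PN × (exposed cases) = 0.90058 × 767 ≈ 690.75.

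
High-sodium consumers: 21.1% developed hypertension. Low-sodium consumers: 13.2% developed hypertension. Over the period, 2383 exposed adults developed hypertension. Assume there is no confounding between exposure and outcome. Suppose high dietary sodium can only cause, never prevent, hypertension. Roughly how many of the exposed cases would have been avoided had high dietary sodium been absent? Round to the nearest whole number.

p₁ = 0.211, p₀ = 0.132.
PN = (p₁ − p₀)/p₁ = (0.211 − 0.132) / 0.211 ≈ 0.37441.
Attributable cases ≈ PN × (exposed cases) = 0.37441 × 2383 ≈ 892.21.

about 892 cases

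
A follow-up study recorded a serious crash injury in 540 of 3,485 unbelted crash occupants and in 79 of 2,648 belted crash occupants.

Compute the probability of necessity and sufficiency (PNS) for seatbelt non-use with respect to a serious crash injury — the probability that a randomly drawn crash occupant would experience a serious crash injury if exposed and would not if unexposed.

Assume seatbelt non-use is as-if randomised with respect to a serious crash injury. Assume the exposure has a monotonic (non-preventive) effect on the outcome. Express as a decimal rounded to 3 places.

PNS ≈ 0.125

p₁ = P(outcome | exposed) = 540/3485 = 0.15495
p₀ = P(outcome | unexposed) = 79/2648 = 0.029834
Under exogeneity and monotonicity, PNS = p₁ − p₀.
PNS = 0.15495 − 0.029834 = 0.12512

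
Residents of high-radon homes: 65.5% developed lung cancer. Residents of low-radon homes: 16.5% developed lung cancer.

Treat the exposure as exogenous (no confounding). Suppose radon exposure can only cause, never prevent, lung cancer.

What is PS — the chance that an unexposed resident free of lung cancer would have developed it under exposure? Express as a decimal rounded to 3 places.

PS ≈ 0.587

p₁ = 0.655, p₀ = 0.165.
Under exogeneity and monotonicity, PS = (p₁ − p₀) / (1 − p₀).
PS = (0.655 − 0.165) / (1 − 0.165) = 0.49 / 0.835 ≈ 0.5868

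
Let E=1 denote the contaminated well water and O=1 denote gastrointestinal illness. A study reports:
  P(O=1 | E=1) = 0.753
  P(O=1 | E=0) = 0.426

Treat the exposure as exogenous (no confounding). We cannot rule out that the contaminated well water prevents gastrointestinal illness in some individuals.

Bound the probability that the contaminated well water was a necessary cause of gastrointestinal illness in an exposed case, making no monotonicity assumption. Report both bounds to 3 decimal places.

0.434 ≤ PN ≤ 0.762

Let p₁ = 0.753, p₀ = 0.426.
Under exogeneity alone the bounds on PN are max{0,(p₁−p₀)/p₁} ≤ PN ≤ min{1,(1−p₀)/p₁}.
  lower = (p₁ − p₀)/p₁ = 0.327 / 0.753 ≈ 0.4343
  upper = min{1, (1 − p₀)/p₁} = 0.574 / 0.753 ≈ 0.7623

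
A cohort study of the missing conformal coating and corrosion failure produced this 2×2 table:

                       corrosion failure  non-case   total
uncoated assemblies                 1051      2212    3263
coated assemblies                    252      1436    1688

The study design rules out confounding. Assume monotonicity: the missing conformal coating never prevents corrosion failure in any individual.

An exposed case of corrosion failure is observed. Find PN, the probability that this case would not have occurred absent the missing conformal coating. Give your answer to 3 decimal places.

PN ≈ 0.537

p₁ = P(outcome | exposed) = 1051/3263 = 0.3221
p₀ = P(outcome | unexposed) = 252/1688 = 0.14929
Under exogeneity and monotonicity, PN = (p₁ − p₀)/p₁.
PN = (0.3221 − 0.14929) / 0.3221 ≈ 0.5365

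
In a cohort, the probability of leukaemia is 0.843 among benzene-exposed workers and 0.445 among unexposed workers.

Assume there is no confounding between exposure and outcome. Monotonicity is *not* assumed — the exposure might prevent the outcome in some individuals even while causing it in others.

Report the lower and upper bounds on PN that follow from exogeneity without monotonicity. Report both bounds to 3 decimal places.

Let p₁ = 0.843, p₀ = 0.445.
Under exogeneity alone the bounds on PN are max{0,(p₁−p₀)/p₁} ≤ PN ≤ min{1,(1−p₀)/p₁}.
  lower = (p₁ − p₀)/p₁ = 0.398 / 0.843 ≈ 0.4721
  upper = min{1, (1 − p₀)/p₁} = 0.555 / 0.843 ≈ 0.6584

0.472 ≤ PN ≤ 0.658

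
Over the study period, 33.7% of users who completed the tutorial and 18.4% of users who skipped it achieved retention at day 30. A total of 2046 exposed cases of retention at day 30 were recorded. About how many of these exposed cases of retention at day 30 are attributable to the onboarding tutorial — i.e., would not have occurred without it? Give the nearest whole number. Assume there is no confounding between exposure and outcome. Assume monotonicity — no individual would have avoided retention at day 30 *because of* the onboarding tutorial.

about 929 cases

p₁ = 0.337, p₀ = 0.184.
PN = (p₁ − p₀)/p₁ = (0.337 − 0.184) / 0.337 ≈ 0.45401.
Attributable cases ≈ PN × (exposed cases) = 0.45401 × 2046 ≈ 928.90.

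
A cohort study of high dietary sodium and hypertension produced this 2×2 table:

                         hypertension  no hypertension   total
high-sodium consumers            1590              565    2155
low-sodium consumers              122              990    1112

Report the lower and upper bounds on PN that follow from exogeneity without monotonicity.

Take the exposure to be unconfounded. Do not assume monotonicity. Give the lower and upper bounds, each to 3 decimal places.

p₁ = P(outcome | exposed) = 1590/2155 = 0.73782
p₀ = P(outcome | unexposed) = 122/1112 = 0.10971
Under exogeneity alone the bounds on PN are max{0,(p₁−p₀)/p₁} ≤ PN ≤ min{1,(1−p₀)/p₁}.
  lower = (p₁ − p₀)/p₁ = 0.62811 / 0.73782 ≈ 0.8513
  upper = min{1, (1 − p₀)/p₁} = 0.89029 / 0.73782 ≈ 1.2066 → capped at 1

0.851 ≤ PN ≤ 1.000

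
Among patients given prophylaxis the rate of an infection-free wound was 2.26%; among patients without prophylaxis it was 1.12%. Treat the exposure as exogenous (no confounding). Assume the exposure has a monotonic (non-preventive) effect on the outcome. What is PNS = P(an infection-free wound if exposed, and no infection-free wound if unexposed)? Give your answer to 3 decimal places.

PNS ≈ 0.011

p₁ = 0.0226, p₀ = 0.0112.
Under exogeneity and monotonicity, PNS = p₁ − p₀.
PNS = 0.0226 − 0.0112 = 0.0114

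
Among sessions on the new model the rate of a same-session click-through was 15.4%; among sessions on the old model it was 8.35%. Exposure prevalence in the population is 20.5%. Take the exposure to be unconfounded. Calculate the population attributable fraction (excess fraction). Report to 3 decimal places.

PAF ≈ 0.148

p₁ = 0.154, p₀ = 0.0835.
Overall risk P(Y=1) = π·p₁ + (1−π)·p₀ = 0.205×0.154 + 0.795×0.0835 = 0.097952.
Under exogeneity, PAF = [P(Y=1) − p₀] / P(Y=1).
PAF = (0.097952 − 0.0835) / 0.097952 ≈ 0.1475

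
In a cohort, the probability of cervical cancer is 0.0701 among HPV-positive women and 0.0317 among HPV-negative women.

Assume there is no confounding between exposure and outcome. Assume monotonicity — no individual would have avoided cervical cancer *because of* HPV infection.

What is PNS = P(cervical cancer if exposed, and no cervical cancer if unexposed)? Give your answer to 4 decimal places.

Let p₁ = 0.0701, p₀ = 0.0317.
Under exogeneity and monotonicity, PNS = p₁ − p₀.
PNS = 0.0701 − 0.0317 = 0.0384

PNS ≈ 0.0384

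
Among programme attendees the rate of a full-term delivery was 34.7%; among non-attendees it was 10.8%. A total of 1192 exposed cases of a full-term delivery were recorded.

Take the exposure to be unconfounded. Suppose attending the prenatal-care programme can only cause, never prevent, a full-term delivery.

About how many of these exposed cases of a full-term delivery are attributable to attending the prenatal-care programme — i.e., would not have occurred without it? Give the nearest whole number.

p₁ = 0.347, p₀ = 0.108.
PN = (p₁ − p₀)/p₁ = (0.347 − 0.108) / 0.347 ≈ 0.68876.
Attributable cases ≈ PN × (exposed cases) = 0.68876 × 1192 ≈ 821.00.

about 821 cases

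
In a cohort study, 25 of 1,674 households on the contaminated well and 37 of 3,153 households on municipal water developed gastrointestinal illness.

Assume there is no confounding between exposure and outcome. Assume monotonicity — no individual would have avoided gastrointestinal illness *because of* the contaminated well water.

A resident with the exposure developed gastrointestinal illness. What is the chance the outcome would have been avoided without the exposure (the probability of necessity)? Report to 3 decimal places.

PN ≈ 0.214

p₁ = P(outcome | exposed) = 25/1674 = 0.014934
p₀ = P(outcome | unexposed) = 37/3153 = 0.011735
Under exogeneity and monotonicity, PN = (p₁ − p₀) / p₁.
PN = (0.014934 − 0.011735) / 0.014934 = 0.0031994 / 0.014934 ≈ 0.2142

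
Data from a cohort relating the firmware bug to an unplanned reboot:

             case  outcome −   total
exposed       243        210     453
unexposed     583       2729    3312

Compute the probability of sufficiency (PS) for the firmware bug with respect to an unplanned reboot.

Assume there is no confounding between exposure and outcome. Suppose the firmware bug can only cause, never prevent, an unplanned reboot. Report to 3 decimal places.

p₁ = P(outcome | exposed) = 243/453 = 0.53642
p₀ = P(outcome | unexposed) = 583/3312 = 0.17603
Under exogeneity and monotonicity, PS = (p₁ − p₀)/(1 − p₀).
PS = (0.53642 − 0.17603) / 0.82397 ≈ 0.4374

PS ≈ 0.437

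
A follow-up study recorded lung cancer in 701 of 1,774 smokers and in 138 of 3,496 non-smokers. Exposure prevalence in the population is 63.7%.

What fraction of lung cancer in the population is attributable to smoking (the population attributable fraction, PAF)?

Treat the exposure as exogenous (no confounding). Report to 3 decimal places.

PAF ≈ 0.852

p₁ = P(outcome | exposed) = 701/1774 = 0.39515
p₀ = P(outcome | unexposed) = 138/3496 = 0.039474
Overall risk P(Y=1) = π·p₁ + (1−π)·p₀ = 0.637×0.39515 + 0.363×0.039474 = 0.26604.
Under exogeneity, PAF = [P(Y=1) − p₀] / P(Y=1).
PAF = (0.26604 − 0.039474) / 0.26604 ≈ 0.8516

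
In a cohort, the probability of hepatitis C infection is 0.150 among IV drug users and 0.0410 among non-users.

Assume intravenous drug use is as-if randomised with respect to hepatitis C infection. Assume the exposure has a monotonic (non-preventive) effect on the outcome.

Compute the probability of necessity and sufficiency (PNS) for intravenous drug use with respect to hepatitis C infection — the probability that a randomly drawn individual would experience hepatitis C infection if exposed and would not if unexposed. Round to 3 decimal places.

PNS ≈ 0.109

Let p₁ = 0.15, p₀ = 0.041.
Under exogeneity and monotonicity, PNS = p₁ − p₀.
PNS = 0.15 − 0.041 = 0.109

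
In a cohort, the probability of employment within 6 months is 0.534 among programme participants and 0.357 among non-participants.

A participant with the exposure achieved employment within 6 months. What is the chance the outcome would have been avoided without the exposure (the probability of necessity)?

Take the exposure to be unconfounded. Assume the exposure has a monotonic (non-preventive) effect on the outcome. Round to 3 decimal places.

PN ≈ 0.331

Let p₁ = 0.534, p₀ = 0.357.
Under exogeneity and monotonicity, PN = (p₁ − p₀) / p₁.
PN = (0.534 − 0.357) / 0.534 = 0.177 / 0.534 ≈ 0.3315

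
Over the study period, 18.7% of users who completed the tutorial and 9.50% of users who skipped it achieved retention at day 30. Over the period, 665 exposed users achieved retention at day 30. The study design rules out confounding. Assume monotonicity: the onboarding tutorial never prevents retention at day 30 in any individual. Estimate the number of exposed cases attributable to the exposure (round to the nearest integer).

p₁ = 0.187, p₀ = 0.095.
PN = (p₁ − p₀)/p₁ = (0.187 − 0.095) / 0.187 ≈ 0.49198.
Attributable cases ≈ PN × (exposed cases) = 0.49198 × 665 ≈ 327.17.

about 327 cases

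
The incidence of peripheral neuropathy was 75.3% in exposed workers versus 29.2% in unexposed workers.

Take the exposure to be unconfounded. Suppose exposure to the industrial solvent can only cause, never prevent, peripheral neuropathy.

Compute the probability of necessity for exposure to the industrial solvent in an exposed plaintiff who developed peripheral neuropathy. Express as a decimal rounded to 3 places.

p₁ = 0.753, p₀ = 0.292.
Under exogeneity and monotonicity, PN = (p₁ − p₀) / p₁.
PN = (0.753 − 0.292) / 0.753 = 0.461 / 0.753 ≈ 0.6122

PN ≈ 0.612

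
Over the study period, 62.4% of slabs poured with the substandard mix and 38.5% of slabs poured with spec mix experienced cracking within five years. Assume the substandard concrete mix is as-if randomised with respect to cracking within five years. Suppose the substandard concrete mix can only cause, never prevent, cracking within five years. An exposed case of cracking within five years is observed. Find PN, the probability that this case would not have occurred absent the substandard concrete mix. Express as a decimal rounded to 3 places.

p₁ = 0.624, p₀ = 0.385.
Under exogeneity and monotonicity, PN = (p₁ − p₀) / p₁.
PN = (0.624 − 0.385) / 0.624 = 0.239 / 0.624 ≈ 0.3830

PN ≈ 0.383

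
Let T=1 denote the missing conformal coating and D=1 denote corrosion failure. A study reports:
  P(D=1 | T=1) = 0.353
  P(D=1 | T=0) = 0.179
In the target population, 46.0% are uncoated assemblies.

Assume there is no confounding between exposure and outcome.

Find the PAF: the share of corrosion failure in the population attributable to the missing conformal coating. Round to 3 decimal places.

PAF ≈ 0.309

Let p₁ = 0.353, p₀ = 0.179.
Overall risk P(Y=1) = π·p₁ + (1−π)·p₀ = 0.46×0.353 + 0.54×0.179 = 0.25904.
Under exogeneity, PAF = [P(Y=1) − p₀] / P(Y=1).
PAF = (0.25904 − 0.179) / 0.25904 ≈ 0.3090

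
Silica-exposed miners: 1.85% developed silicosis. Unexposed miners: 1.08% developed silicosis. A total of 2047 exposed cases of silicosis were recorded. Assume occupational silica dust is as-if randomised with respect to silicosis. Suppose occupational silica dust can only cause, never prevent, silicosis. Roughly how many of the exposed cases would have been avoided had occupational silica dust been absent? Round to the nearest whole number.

p₁ = 0.0185, p₀ = 0.0108.
PN = (p₁ − p₀)/p₁ = (0.0185 − 0.0108) / 0.0185 ≈ 0.41622.
Attributable cases ≈ PN × (exposed cases) = 0.41622 × 2047 ≈ 851.99.

about 852 cases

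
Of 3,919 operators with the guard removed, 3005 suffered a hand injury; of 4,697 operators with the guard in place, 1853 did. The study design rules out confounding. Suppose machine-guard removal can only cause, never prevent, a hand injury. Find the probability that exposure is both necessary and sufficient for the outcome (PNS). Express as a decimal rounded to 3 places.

PNS ≈ 0.372

p₁ = P(outcome | exposed) = 3005/3919 = 0.76678
p₀ = P(outcome | unexposed) = 1853/4697 = 0.39451
Under exogeneity and monotonicity, PNS = p₁ − p₀.
PNS = 0.76678 − 0.39451 = 0.37227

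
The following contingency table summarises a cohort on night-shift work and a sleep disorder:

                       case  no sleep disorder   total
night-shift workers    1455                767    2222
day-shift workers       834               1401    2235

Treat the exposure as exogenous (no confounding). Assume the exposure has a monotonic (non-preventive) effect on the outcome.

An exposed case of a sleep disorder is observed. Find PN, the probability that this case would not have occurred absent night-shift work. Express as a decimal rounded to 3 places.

p₁ = P(outcome | exposed) = 1455/2222 = 0.65482
p₀ = P(outcome | unexposed) = 834/2235 = 0.37315
Under exogeneity and monotonicity, PN = (p₁ − p₀)/p₁.
PN = (0.65482 − 0.37315) / 0.65482 ≈ 0.4301

PN ≈ 0.430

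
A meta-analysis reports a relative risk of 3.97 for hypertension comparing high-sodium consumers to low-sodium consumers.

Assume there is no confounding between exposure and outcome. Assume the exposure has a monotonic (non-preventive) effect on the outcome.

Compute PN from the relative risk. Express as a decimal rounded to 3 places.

PN ≈ 0.748

Under exogeneity and monotonicity, PN = (RR − 1) / RR = 1 − 1/RR.
PN = (3.97 − 1) / 3.97 = 2.97 / 3.97 ≈ 0.7481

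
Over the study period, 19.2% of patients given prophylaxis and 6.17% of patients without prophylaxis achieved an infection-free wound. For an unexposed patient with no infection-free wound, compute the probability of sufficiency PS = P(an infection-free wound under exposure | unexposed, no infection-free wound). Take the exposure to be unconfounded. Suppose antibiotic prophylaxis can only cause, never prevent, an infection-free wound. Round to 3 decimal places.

PS ≈ 0.139

p₁ = 0.192, p₀ = 0.0617.
Under exogeneity and monotonicity, PS = (p₁ − p₀) / (1 − p₀).
PS = (0.192 − 0.0617) / (1 − 0.0617) = 0.1303 / 0.9383 ≈ 0.1389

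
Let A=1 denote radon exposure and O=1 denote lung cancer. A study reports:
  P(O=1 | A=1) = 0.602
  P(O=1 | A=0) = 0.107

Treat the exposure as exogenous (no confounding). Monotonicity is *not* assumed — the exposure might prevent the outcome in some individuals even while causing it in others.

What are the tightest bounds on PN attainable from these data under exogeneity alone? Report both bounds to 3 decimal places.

Let p₁ = 0.602, p₀ = 0.107.
Under exogeneity alone the bounds on PN are max{0,(p₁−p₀)/p₁} ≤ PN ≤ min{1,(1−p₀)/p₁}.
  lower = (p₁ − p₀)/p₁ = 0.495 / 0.602 ≈ 0.8223
  upper = min{1, (1 − p₀)/p₁} = 0.893 / 0.602 ≈ 1.4834 → capped at 1

0.822 ≤ PN ≤ 1.000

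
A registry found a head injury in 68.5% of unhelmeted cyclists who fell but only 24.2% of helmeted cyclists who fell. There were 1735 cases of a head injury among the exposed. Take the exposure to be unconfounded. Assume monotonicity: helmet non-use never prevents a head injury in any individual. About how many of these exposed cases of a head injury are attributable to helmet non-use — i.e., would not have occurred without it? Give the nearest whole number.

p₁ = 0.685, p₀ = 0.242.
PN = (p₁ − p₀)/p₁ = (0.685 − 0.242) / 0.685 ≈ 0.64672.
Attributable cases ≈ PN × (exposed cases) = 0.64672 × 1735 ≈ 1122.05.

about 1122 cases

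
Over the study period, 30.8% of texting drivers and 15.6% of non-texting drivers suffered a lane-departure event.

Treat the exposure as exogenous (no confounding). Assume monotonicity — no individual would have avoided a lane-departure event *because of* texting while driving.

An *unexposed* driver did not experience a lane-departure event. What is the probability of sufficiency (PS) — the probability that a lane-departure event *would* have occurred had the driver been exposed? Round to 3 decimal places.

p₁ = 0.308, p₀ = 0.156.
Under exogeneity and monotonicity, PS = (p₁ − p₀) / (1 − p₀).
PS = (0.308 − 0.156) / (1 − 0.156) = 0.152 / 0.844 ≈ 0.1801

PS ≈ 0.180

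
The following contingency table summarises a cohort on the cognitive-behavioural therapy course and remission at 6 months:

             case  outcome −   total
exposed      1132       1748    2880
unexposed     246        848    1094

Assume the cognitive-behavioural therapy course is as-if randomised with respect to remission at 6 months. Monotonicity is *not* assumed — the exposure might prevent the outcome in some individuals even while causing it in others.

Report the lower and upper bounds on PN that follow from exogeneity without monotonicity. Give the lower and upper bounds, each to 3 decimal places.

0.428 ≤ PN ≤ 1.000

p₁ = P(outcome | exposed) = 1132/2880 = 0.39306
p₀ = P(outcome | unexposed) = 246/1094 = 0.22486
Under exogeneity alone the bounds on PN are max{0,(p₁−p₀)/p₁} ≤ PN ≤ min{1,(1−p₀)/p₁}.
  lower = (p₁ − p₀)/p₁ = 0.16819 / 0.39306 ≈ 0.4279
  upper = min{1, (1 − p₀)/p₁} = 0.77514 / 0.39306 ≈ 1.9721 → capped at 1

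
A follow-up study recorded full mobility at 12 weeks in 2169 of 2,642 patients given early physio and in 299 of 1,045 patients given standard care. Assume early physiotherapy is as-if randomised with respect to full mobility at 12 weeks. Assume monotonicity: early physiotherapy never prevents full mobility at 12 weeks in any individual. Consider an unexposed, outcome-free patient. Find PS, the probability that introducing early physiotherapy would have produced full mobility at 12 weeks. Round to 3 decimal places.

p₁ = P(outcome | exposed) = 2169/2642 = 0.82097
p₀ = P(outcome | unexposed) = 299/1045 = 0.28612
Under exogeneity and monotonicity, PS = (p₁ − p₀) / (1 − p₀).
PS = (0.82097 − 0.28612) / (1 − 0.28612) = 0.53484 / 0.71388 ≈ 0.7492

PS ≈ 0.749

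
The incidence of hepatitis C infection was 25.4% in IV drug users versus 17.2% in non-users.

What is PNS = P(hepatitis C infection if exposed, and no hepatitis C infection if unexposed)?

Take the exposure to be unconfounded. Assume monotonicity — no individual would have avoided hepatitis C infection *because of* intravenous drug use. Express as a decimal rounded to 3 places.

p₁ = 0.254, p₀ = 0.172.
Under exogeneity and monotonicity, PNS = p₁ − p₀.
PNS = 0.254 − 0.172 = 0.082

PNS ≈ 0.082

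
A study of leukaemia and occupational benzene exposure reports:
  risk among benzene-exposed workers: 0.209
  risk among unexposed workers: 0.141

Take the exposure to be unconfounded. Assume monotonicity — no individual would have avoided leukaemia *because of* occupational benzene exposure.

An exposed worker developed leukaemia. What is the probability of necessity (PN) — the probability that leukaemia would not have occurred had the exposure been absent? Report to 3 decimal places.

Let p₁ = 0.209, p₀ = 0.141.
Under exogeneity and monotonicity, PN = (p₁ − p₀) / p₁.
PN = (0.209 − 0.141) / 0.209 = 0.068 / 0.209 ≈ 0.3254

PN ≈ 0.325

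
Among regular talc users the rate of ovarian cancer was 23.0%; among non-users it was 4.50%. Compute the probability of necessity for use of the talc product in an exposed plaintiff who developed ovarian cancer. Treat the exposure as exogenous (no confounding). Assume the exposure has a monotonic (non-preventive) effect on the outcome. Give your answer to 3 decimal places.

p₁ = 0.23, p₀ = 0.045.
Under exogeneity and monotonicity, PN = (p₁ − p₀) / p₁.
PN = (0.23 − 0.045) / 0.23 = 0.185 / 0.23 ≈ 0.8043

PN ≈ 0.804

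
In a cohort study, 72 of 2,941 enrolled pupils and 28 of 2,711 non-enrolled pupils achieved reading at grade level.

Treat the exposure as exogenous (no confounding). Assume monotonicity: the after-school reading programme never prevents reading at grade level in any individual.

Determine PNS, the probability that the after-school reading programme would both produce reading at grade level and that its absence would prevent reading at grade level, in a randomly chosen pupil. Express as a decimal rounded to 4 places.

p₁ = P(outcome | exposed) = 72/2941 = 0.024481
p₀ = P(outcome | unexposed) = 28/2711 = 0.010328
Under exogeneity and monotonicity, PNS = p₁ − p₀.
PNS = 0.024481 − 0.010328 = 0.014153

PNS ≈ 0.0142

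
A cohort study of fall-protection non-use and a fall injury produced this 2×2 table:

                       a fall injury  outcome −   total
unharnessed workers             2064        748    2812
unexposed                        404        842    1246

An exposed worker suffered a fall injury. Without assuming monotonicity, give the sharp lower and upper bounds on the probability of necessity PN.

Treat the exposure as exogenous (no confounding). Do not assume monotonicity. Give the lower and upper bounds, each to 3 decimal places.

0.558 ≤ PN ≤ 0.921

p₁ = P(outcome | exposed) = 2064/2812 = 0.734
p₀ = P(outcome | unexposed) = 404/1246 = 0.32424
Under exogeneity alone the bounds on PN are max{0,(p₁−p₀)/p₁} ≤ PN ≤ min{1,(1−p₀)/p₁}.
  lower = (p₁ − p₀)/p₁ = 0.40976 / 0.734 ≈ 0.5583
  upper = min{1, (1 − p₀)/p₁} = 0.67576 / 0.734 ≈ 0.9207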